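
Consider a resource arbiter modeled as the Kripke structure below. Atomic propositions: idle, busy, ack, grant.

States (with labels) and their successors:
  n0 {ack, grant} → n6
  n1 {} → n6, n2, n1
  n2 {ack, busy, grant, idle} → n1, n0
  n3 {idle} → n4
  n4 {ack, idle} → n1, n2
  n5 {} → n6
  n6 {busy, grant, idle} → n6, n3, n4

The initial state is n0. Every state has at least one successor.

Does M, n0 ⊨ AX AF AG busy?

Violated

States satisfying AF AG busy: ∅.
States satisfying AX AF AG busy: ∅.
n0 ∉ Sat(AX AF AG busy).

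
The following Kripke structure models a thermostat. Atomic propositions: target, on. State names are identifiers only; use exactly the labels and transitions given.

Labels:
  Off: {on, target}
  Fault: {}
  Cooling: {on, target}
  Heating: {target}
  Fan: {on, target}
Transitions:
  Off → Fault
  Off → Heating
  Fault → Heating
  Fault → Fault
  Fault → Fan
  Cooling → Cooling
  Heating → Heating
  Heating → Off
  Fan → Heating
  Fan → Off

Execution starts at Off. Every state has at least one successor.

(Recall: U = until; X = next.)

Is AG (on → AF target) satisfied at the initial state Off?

Holds

States satisfying on → AF target: {Off, Fault, Cooling, Heating, Fan}.
States satisfying AG (on → AF target): {Off, Fault, Cooling, Heating, Fan}.
Every state reachable from Off satisfies on → AF target.
Off ∈ Sat(AG (on → AF target)).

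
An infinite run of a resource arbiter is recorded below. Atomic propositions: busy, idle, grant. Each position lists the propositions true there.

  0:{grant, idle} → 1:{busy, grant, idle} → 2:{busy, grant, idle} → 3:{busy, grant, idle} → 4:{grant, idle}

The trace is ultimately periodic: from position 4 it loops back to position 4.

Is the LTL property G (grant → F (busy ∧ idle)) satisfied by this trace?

grant → F (busy ∧ idle) must hold at every position from 0 onward. It fails at position 4, so G (grant → F (busy ∧ idle)) is false.
Positions where grant holds: 0, 1, 2, 3, 4.
Check F (busy ∧ idle) at each: 0→ok, 1→ok, 2→ok, 3→ok, 4→fails.

Violated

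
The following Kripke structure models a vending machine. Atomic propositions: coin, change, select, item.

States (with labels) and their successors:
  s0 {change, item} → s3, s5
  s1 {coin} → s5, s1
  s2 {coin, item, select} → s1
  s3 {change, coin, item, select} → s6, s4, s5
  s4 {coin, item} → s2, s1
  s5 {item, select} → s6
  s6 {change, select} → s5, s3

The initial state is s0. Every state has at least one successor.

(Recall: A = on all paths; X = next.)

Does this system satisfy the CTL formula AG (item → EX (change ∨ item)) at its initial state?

Does not hold

States satisfying item → EX (change ∨ item): {s0, s1, s3, s4, s5, s6}.
States satisfying AG (item → EX (change ∨ item)): ∅.
s2 is reachable from s0 and violates item → EX (change ∨ item), so AG fails at s0.
s0 ∉ Sat(AG (item → EX (change ∨ item))).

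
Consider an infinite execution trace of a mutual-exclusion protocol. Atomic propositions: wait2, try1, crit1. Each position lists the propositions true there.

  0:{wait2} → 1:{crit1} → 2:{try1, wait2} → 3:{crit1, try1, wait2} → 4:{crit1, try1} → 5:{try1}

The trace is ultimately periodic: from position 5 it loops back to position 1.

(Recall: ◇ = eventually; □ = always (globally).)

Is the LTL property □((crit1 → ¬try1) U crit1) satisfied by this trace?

(crit1 → ¬try1) U crit1 holds at every position 0..5, and those are all positions ever visited, so □((crit1 → ¬try1) U crit1) holds.

Yes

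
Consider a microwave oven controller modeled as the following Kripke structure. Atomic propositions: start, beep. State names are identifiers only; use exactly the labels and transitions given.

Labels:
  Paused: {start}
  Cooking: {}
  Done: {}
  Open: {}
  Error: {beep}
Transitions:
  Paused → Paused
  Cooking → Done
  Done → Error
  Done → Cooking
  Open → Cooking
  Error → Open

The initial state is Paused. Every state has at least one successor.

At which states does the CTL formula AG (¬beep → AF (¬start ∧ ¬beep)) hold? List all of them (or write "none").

{Cooking, Done, Open, Error}

States satisfying ¬beep → AF (¬start ∧ ¬beep): {Cooking, Done, Open, Error}.
States satisfying AG (¬beep → AF (¬start ∧ ¬beep)): {Cooking, Done, Open, Error}.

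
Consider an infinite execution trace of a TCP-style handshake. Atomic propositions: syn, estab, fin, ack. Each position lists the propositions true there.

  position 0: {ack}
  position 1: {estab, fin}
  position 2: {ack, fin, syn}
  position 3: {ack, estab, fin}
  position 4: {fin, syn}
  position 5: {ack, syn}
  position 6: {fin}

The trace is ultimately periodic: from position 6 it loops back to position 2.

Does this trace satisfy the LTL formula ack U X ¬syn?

Yes

Walking from position 0: X ¬syn first holds at position 0, and ack holds at every earlier position along the way, so ack U X ¬syn holds.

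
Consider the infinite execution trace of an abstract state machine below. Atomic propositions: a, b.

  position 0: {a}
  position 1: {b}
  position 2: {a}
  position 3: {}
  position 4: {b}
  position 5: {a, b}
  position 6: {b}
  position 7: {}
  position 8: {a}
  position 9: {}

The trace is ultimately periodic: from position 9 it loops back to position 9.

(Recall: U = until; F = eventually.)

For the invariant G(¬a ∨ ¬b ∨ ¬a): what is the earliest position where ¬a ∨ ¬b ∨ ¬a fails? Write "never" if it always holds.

5

Check ¬a ∨ ¬b ∨ ¬a at each position in order: 0 ✓, 1 ✓, 2 ✓, 3 ✓, 4 ✓.
At position 5 the labels are {a, b}, so ¬a ∨ ¬b ∨ ¬a is false there. This is the first violation.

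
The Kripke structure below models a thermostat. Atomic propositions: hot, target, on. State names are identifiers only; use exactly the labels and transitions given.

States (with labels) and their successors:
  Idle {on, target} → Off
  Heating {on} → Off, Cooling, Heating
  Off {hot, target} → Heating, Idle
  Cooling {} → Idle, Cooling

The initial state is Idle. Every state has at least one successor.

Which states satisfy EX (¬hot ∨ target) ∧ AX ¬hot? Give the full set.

{Off, Cooling}

States satisfying ¬hot ∨ target: {Idle, Heating, Off, Cooling}.
States satisfying EX (¬hot ∨ target): {Idle, Heating, Off, Cooling}.
States satisfying ¬hot: {Idle, Heating, Cooling}.
States satisfying AX ¬hot: {Off, Cooling}.
States satisfying EX (¬hot ∨ target) ∧ AX ¬hot: {Off, Cooling}.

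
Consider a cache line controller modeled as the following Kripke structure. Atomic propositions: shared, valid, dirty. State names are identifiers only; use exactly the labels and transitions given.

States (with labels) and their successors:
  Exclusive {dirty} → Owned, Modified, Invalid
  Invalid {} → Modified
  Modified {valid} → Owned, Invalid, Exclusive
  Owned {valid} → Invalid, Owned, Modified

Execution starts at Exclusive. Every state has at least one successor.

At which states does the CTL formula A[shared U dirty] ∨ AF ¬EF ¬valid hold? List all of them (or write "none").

{Exclusive}

States satisfying shared: ∅.
States satisfying dirty: {Exclusive}.
States satisfying A[shared U dirty]: {Exclusive}.
States satisfying ¬EF ¬valid: ∅.
States satisfying AF ¬EF ¬valid: ∅.
States satisfying A[shared U dirty] ∨ AF ¬EF ¬valid: {Exclusive}.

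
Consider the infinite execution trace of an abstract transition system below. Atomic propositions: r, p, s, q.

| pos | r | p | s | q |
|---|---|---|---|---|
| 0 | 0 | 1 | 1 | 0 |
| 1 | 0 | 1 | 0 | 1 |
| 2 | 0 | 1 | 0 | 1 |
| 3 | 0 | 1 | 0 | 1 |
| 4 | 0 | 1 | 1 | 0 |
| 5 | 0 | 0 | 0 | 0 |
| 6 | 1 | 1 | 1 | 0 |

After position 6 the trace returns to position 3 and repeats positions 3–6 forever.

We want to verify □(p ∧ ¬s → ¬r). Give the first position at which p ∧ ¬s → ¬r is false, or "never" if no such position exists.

p ∧ ¬s → ¬r holds at every position 0..6, and those are all the positions the trace ever visits, so the invariant □(p ∧ ¬s → ¬r) is never violated.

never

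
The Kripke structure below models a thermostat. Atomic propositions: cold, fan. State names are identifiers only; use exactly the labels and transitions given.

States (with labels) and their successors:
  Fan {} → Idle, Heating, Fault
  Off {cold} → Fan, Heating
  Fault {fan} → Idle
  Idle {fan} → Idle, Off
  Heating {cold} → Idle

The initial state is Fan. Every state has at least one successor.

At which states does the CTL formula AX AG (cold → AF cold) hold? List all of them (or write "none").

States satisfying AG (cold → AF cold): {Fan, Off, Fault, Idle, Heating}.
States satisfying AX AG (cold → AF cold): {Fan, Off, Fault, Idle, Heating}.

{Fan, Off, Fault, Idle, Heating}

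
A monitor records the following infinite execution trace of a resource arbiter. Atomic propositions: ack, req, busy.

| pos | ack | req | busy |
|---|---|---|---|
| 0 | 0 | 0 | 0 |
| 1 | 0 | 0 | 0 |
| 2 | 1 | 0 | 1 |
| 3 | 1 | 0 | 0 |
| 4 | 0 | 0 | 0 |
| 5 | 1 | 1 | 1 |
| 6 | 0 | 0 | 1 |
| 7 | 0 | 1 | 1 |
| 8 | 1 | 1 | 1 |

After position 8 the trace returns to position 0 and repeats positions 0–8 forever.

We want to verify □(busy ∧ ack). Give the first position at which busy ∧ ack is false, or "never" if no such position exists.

At position 0 the labels are {}, so busy ∧ ack is false there. This is the first violation.

0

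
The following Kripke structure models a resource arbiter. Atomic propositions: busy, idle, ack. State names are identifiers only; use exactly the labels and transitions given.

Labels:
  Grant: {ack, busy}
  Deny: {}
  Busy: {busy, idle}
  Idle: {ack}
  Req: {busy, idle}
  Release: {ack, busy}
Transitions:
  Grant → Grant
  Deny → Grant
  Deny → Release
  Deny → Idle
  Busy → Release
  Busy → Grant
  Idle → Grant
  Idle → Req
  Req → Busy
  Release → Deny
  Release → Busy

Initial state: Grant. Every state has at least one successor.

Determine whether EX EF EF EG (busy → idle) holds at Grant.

States satisfying EF EF EG (busy → idle): ∅.
States satisfying EX EF EF EG (busy → idle): ∅.
No suitable path/successor from Grant witnesses the formula.
Grant ∉ Sat(EX EF EF EG (busy → idle)).

Does not hold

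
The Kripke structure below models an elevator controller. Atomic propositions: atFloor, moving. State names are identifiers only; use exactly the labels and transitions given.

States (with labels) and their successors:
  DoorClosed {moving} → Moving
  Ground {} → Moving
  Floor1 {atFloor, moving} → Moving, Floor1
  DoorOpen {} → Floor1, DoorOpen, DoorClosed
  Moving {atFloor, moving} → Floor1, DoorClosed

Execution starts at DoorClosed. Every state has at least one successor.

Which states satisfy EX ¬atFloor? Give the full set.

States satisfying ¬atFloor: {DoorClosed, Ground, DoorOpen}.
States satisfying EX ¬atFloor: {DoorOpen, Moving}.

{DoorOpen, Moving}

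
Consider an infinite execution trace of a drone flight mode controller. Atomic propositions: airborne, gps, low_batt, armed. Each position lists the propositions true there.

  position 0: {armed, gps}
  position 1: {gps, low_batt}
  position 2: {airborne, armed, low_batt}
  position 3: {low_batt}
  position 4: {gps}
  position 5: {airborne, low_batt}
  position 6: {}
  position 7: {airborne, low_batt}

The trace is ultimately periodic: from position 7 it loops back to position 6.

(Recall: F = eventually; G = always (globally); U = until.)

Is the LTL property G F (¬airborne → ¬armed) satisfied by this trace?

F (¬airborne → ¬armed) holds at every position 0..7, and those are all positions ever visited, so G F (¬airborne → ¬armed) holds.

Yes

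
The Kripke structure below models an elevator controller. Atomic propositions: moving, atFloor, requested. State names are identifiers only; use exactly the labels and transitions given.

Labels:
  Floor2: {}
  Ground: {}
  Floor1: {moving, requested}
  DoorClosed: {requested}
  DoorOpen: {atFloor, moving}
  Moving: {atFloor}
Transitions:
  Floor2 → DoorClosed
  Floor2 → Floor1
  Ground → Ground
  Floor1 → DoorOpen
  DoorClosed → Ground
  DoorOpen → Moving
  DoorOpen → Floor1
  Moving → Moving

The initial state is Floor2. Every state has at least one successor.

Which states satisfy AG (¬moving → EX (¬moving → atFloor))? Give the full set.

States satisfying ¬moving → EX (¬moving → atFloor): {Floor2, Floor1, DoorOpen, Moving}.
States satisfying AG (¬moving → EX (¬moving → atFloor)): {Floor1, DoorOpen, Moving}.

{Floor1, DoorOpen, Moving}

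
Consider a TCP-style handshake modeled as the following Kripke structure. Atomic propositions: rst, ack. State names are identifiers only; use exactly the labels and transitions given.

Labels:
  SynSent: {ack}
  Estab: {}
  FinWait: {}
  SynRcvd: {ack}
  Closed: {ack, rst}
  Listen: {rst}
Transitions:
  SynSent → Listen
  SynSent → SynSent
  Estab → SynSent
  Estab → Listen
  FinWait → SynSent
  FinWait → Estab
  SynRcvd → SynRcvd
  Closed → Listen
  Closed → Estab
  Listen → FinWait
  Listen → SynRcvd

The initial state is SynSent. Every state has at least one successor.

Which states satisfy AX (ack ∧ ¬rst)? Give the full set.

{SynRcvd}

States satisfying ack ∧ ¬rst: {SynSent, SynRcvd}.
States satisfying AX (ack ∧ ¬rst): {SynRcvd}.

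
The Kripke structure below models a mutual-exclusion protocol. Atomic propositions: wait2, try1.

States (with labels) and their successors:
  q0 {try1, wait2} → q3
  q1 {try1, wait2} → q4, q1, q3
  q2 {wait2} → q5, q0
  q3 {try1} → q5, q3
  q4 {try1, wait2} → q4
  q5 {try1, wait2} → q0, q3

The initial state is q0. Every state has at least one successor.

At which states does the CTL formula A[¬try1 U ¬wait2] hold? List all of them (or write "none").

States satisfying ¬try1: {q2}.
States satisfying ¬wait2: {q3}.
States satisfying A[¬try1 U ¬wait2]: {q3}.

{q3}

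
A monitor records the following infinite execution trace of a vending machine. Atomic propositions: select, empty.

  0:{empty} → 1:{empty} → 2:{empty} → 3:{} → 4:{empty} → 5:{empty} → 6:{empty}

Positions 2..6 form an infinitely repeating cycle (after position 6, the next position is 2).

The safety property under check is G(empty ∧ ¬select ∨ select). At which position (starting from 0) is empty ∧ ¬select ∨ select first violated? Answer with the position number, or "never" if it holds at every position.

Check empty ∧ ¬select ∨ select at each position in order: 0 ✓, 1 ✓, 2 ✓.
At position 3 the labels are {}, so empty ∧ ¬select ∨ select is false there. This is the first violation.

3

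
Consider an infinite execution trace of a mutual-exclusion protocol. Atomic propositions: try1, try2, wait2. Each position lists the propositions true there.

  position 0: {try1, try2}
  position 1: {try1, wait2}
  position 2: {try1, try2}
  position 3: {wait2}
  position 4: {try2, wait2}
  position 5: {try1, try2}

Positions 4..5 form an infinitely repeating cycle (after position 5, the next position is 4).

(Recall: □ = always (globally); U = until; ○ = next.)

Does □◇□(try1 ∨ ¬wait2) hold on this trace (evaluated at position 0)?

◇□(try1 ∨ ¬wait2) must hold at every position from 0 onward. It fails at position 0, so □◇□(try1 ∨ ¬wait2) is false.

No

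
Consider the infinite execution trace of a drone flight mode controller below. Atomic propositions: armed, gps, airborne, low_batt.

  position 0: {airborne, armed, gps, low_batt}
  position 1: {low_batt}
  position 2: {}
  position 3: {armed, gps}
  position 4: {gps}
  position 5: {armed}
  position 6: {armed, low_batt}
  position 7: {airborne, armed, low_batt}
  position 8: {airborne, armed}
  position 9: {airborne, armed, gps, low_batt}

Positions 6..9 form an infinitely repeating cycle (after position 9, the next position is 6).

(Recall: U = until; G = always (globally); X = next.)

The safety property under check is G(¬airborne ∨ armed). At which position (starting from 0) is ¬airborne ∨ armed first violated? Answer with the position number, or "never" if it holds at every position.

never

¬airborne ∨ armed holds at every position 0..9, and those are all the positions the trace ever visits, so the invariant G(¬airborne ∨ armed) is never violated.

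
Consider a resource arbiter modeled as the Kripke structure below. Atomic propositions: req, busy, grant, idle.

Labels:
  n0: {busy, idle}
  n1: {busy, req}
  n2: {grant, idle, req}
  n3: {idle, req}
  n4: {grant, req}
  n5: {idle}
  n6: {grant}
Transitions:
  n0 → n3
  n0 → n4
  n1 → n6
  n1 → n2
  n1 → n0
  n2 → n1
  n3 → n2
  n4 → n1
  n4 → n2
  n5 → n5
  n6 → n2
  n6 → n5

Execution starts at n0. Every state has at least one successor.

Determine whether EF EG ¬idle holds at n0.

Violated

States satisfying EG ¬idle: ∅.
States satisfying EF EG ¬idle: ∅.
No suitable path/successor from n0 witnesses the formula.
n0 ∉ Sat(EF EG ¬idle).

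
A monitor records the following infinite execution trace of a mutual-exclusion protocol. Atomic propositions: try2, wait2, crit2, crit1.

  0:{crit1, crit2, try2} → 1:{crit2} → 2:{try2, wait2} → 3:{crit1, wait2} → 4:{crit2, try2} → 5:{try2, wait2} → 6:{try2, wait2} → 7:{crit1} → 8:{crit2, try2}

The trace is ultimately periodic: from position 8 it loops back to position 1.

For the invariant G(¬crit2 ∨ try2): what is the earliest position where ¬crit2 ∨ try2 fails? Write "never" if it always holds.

Check ¬crit2 ∨ try2 at each position in order: 0 ✓.
At position 1 the labels are {crit2}, so ¬crit2 ∨ try2 is false there. This is the first violation.

1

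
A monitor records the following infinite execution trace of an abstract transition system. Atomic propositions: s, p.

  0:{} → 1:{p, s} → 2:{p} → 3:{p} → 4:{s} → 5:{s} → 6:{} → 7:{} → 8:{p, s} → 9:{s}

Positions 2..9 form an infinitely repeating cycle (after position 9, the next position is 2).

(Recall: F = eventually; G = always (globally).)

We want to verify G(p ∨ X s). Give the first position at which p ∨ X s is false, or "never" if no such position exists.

Check p ∨ X s at each position in order: 0 ✓, 1 ✓, 2 ✓, 3 ✓, 4 ✓.
At position 5 the labels are {s} and the next position 6 has {}, so p ∨ X s is false there. This is the first violation.

5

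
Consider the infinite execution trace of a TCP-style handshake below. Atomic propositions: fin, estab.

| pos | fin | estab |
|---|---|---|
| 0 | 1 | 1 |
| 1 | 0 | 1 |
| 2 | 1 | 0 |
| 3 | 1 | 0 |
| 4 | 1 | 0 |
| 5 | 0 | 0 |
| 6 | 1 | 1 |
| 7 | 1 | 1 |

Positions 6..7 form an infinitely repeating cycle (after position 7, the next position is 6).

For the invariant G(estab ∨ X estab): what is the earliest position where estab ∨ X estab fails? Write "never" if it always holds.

2

Check estab ∨ X estab at each position in order: 0 ✓, 1 ✓.
At position 2 the labels are {fin} and the next position 3 has {fin}, so estab ∨ X estab is false there. This is the first violation.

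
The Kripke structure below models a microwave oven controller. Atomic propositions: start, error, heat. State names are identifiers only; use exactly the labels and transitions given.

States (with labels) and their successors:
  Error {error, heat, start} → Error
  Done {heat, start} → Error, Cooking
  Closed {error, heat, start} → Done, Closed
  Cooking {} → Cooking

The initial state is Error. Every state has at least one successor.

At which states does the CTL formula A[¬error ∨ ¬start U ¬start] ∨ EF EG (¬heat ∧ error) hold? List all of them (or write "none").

{Cooking}

States satisfying ¬error ∨ ¬start: {Done, Cooking}.
States satisfying ¬start: {Cooking}.
States satisfying A[¬error ∨ ¬start U ¬start]: {Cooking}.
States satisfying EG (¬heat ∧ error): ∅.
States satisfying EF EG (¬heat ∧ error): ∅.
States satisfying A[¬error ∨ ¬start U ¬start] ∨ EF EG (¬heat ∧ error): {Cooking}.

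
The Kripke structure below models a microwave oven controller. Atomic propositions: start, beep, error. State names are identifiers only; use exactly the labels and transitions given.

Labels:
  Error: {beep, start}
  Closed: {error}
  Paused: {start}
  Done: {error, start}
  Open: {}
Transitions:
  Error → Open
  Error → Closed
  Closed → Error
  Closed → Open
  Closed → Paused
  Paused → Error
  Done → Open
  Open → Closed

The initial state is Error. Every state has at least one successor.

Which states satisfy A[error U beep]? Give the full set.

States satisfying error: {Closed, Done}.
States satisfying beep: {Error}.
States satisfying A[error U beep]: {Error}.

{Error}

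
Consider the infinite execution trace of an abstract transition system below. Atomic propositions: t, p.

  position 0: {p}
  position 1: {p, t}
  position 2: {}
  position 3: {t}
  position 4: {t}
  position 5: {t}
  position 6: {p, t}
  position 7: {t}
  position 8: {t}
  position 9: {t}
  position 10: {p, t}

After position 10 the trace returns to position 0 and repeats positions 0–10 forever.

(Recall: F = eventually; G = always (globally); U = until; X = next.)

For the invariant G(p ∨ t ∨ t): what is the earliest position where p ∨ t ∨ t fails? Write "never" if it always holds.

Check p ∨ t ∨ t at each position in order: 0 ✓, 1 ✓.
At position 2 the labels are {}, so p ∨ t ∨ t is false there. This is the first violation.

2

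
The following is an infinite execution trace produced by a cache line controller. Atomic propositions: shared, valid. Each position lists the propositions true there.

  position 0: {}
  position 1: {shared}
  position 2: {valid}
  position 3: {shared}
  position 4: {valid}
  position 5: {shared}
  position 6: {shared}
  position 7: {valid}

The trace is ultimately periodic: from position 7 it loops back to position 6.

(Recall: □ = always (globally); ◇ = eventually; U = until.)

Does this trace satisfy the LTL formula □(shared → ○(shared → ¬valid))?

Yes

shared → ○(shared → ¬valid) holds at every position 0..7, and those are all positions ever visited, so □(shared → ○(shared → ¬valid)) holds.
Positions where shared holds: 1, 3, 5, 6.
Check ○(shared → ¬valid) at each: 1→ok, 3→ok, 5→ok, 6→ok.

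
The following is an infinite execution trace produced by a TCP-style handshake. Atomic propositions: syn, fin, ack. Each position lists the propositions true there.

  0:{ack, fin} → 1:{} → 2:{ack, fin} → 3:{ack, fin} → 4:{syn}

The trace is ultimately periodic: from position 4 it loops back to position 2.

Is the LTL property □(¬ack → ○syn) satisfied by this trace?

Violated

¬ack → ○syn must hold at every position from 0 onward. It fails at position 1, so □(¬ack → ○syn) is false.
Positions where ¬ack holds: 1, 4.
Check ○syn at each: 1→fails, 4→fails.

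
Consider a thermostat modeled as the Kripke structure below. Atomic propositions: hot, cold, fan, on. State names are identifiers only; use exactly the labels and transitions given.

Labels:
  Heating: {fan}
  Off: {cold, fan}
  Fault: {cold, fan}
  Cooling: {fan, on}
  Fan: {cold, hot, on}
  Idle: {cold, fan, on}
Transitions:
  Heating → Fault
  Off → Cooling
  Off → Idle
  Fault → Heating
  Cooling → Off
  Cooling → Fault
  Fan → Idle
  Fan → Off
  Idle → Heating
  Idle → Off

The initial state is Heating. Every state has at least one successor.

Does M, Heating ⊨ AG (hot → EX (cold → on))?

Yes

States satisfying hot → EX (cold → on): {Heating, Off, Fault, Cooling, Fan, Idle}.
States satisfying AG (hot → EX (cold → on)): {Heating, Off, Fault, Cooling, Fan, Idle}.
Every state reachable from Heating satisfies hot → EX (cold → on).
Heating ∈ Sat(AG (hot → EX (cold → on))).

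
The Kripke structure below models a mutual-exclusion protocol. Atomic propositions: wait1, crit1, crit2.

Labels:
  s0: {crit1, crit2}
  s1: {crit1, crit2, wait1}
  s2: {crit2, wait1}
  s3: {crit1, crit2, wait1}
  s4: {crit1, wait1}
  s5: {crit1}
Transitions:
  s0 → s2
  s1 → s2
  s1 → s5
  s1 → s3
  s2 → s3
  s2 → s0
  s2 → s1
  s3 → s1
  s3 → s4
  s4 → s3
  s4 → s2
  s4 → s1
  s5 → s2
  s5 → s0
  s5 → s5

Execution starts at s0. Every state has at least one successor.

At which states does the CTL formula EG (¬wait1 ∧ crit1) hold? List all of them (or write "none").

States satisfying ¬wait1 ∧ crit1: {s0, s5}.
States satisfying EG (¬wait1 ∧ crit1): {s5}.

{s5}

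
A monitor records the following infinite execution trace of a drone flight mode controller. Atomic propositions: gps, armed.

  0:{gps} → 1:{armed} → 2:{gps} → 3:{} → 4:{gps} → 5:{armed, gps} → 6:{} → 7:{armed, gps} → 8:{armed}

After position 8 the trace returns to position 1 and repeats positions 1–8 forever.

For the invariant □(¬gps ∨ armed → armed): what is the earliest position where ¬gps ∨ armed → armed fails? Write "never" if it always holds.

3

Check ¬gps ∨ armed → armed at each position in order: 0 ✓, 1 ✓, 2 ✓.
At position 3 the labels are {}, so ¬gps ∨ armed → armed is false there. This is the first violation.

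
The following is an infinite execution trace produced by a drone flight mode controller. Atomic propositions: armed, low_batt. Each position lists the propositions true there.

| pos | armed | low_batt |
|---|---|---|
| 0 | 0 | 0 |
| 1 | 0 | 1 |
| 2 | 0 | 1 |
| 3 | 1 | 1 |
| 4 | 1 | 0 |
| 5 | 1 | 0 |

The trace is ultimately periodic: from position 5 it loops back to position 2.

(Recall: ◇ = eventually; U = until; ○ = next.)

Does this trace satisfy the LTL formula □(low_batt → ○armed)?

low_batt → ○armed must hold at every position from 0 onward. It fails at position 1, so □(low_batt → ○armed) is false.
Positions where low_batt holds: 1, 2, 3.
Check ○armed at each: 1→fails, 2→ok, 3→ok.

Violated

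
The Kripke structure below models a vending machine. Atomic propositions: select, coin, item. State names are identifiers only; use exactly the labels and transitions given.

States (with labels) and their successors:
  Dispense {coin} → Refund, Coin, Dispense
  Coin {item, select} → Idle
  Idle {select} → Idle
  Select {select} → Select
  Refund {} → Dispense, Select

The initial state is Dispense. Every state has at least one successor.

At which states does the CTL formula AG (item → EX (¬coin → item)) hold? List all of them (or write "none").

States satisfying item → EX (¬coin → item): {Dispense, Idle, Select, Refund}.
States satisfying AG (item → EX (¬coin → item)): {Idle, Select}.

{Idle, Select}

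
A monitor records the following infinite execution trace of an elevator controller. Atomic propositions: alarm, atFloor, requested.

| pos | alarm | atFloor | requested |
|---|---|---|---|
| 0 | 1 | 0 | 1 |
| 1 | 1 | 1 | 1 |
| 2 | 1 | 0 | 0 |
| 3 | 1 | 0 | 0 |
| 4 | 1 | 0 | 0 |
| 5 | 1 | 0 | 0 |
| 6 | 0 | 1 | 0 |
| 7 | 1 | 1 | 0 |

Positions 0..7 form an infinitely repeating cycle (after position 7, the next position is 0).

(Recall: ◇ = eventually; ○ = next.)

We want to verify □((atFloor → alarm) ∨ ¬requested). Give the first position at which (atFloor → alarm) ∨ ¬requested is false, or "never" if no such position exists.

never

(atFloor → alarm) ∨ ¬requested holds at every position 0..7, and those are all the positions the trace ever visits, so the invariant □((atFloor → alarm) ∨ ¬requested) is never violated.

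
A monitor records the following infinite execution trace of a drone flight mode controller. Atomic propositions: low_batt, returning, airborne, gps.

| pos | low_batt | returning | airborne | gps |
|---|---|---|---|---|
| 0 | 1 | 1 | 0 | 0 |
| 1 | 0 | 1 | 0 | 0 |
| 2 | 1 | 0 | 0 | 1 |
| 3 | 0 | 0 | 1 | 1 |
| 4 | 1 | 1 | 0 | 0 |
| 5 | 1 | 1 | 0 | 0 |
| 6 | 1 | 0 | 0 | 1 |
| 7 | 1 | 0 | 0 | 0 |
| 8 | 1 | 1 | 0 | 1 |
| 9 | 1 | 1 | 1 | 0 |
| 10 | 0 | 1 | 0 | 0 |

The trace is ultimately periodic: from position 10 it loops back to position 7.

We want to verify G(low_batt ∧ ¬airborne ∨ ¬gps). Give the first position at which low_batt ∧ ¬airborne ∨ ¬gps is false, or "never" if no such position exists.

3

Check low_batt ∧ ¬airborne ∨ ¬gps at each position in order: 0 ✓, 1 ✓, 2 ✓.
At position 3 the labels are {airborne, gps}, so low_batt ∧ ¬airborne ∨ ¬gps is false there. This is the first violation.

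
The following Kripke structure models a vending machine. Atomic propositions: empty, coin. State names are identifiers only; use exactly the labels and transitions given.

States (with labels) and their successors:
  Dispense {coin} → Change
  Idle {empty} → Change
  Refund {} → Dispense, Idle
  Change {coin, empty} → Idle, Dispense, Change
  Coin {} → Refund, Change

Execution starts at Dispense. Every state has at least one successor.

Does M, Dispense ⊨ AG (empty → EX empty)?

States satisfying empty → EX empty: {Dispense, Idle, Refund, Change, Coin}.
States satisfying AG (empty → EX empty): {Dispense, Idle, Refund, Change, Coin}.
Every state reachable from Dispense satisfies empty → EX empty.
Dispense ∈ Sat(AG (empty → EX empty)).

Yes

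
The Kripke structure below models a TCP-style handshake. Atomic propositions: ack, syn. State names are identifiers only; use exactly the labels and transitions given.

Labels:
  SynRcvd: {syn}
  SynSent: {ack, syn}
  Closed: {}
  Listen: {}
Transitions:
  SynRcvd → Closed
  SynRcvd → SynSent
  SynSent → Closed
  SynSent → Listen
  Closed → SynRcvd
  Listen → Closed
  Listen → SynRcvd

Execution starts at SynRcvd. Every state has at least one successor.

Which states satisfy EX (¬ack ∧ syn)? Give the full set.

States satisfying ¬ack ∧ syn: {SynRcvd}.
States satisfying EX (¬ack ∧ syn): {Closed, Listen}.

{Closed, Listen}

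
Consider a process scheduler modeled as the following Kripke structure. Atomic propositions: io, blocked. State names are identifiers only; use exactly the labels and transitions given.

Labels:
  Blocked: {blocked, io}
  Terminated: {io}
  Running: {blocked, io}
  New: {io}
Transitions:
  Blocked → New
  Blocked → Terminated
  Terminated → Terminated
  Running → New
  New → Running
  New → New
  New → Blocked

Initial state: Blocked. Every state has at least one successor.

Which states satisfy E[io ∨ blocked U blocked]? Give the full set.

{Blocked, Running, New}

States satisfying io ∨ blocked: {Blocked, Terminated, Running, New}.
States satisfying blocked: {Blocked, Running}.
States satisfying E[io ∨ blocked U blocked]: {Blocked, Running, New}.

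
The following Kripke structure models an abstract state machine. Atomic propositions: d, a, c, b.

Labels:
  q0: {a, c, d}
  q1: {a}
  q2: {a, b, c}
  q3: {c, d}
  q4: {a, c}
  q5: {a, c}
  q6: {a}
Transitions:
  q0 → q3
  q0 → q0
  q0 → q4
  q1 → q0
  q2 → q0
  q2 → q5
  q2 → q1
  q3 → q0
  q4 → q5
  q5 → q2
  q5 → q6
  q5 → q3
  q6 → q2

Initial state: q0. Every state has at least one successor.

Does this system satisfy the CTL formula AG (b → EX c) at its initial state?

Holds

States satisfying b → EX c: {q0, q1, q2, q3, q4, q5, q6}.
States satisfying AG (b → EX c): {q0, q1, q2, q3, q4, q5, q6}.
Every state reachable from q0 satisfies b → EX c.
q0 ∈ Sat(AG (b → EX c)).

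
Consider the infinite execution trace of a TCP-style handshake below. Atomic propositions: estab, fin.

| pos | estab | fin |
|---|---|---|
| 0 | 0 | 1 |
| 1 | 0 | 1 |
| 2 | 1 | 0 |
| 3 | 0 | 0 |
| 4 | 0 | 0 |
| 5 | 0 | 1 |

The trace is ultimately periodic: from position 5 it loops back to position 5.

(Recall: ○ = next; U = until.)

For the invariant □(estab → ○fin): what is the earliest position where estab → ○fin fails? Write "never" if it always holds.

Check estab → ○fin at each position in order: 0 ✓, 1 ✓.
At position 2 the labels are {estab} and the next position 3 has {}, so estab → ○fin is false there. This is the first violation.

2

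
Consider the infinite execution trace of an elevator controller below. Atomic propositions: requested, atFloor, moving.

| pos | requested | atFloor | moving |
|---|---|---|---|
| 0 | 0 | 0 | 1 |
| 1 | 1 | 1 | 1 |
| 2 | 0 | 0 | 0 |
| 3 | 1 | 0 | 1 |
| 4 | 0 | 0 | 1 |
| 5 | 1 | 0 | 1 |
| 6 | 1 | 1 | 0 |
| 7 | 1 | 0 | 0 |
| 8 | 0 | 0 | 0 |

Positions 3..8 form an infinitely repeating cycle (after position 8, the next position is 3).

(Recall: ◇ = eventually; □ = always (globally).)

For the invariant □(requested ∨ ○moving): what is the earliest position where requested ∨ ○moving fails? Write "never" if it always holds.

never

requested ∨ ○moving holds at every position 0..8, and those are all the positions the trace ever visits, so the invariant □(requested ∨ ○moving) is never violated.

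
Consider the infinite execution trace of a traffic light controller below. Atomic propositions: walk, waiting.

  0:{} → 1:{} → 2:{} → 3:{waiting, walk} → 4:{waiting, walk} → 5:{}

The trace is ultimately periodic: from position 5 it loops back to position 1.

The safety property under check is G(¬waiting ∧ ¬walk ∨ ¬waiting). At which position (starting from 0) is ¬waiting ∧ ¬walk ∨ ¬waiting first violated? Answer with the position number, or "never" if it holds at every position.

Check ¬waiting ∧ ¬walk ∨ ¬waiting at each position in order: 0 ✓, 1 ✓, 2 ✓.
At position 3 the labels are {waiting, walk}, so ¬waiting ∧ ¬walk ∨ ¬waiting is false there. This is the first violation.

3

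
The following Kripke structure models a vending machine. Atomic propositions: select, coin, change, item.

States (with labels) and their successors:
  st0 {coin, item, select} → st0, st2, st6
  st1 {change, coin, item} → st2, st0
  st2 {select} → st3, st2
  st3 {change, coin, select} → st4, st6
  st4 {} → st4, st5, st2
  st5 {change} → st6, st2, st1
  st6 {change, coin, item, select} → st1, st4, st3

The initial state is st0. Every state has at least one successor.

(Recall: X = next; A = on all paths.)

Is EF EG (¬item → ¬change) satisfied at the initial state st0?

Yes

States satisfying EG (¬item → ¬change): {st0, st1, st2, st4, st6}.
States satisfying EF EG (¬item → ¬change): {st0, st1, st2, st3, st4, st5, st6}.
Some path from st0 reaches a state where EG (¬item → ¬change) holds.
st0 ∈ Sat(EF EG (¬item → ¬change)).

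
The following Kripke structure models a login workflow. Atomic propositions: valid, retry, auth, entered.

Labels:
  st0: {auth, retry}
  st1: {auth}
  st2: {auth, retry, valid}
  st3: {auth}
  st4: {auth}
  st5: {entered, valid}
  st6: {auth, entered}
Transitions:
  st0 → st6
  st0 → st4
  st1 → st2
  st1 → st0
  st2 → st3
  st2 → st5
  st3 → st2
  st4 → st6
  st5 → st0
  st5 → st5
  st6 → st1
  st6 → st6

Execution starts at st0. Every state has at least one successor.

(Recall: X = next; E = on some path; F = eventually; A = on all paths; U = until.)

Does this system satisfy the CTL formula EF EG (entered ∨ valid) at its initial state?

States satisfying EG (entered ∨ valid): {st2, st5, st6}.
States satisfying EF EG (entered ∨ valid): {st0, st1, st2, st3, st4, st5, st6}.
Some path from st0 reaches a state where EG (entered ∨ valid) holds.
st0 ∈ Sat(EF EG (entered ∨ valid)).

Satisfied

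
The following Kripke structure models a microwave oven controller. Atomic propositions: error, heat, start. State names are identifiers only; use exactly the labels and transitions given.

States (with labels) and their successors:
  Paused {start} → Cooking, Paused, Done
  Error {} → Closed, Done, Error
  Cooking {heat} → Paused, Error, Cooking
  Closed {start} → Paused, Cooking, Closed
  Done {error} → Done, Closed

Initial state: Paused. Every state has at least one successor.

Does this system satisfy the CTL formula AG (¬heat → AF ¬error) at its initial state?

States satisfying ¬heat → AF ¬error: {Paused, Error, Cooking, Closed}.
States satisfying AG (¬heat → AF ¬error): ∅.
Done is reachable from Paused and violates ¬heat → AF ¬error, so AG fails at Paused.
Paused ∉ Sat(AG (¬heat → AF ¬error)).

Does not hold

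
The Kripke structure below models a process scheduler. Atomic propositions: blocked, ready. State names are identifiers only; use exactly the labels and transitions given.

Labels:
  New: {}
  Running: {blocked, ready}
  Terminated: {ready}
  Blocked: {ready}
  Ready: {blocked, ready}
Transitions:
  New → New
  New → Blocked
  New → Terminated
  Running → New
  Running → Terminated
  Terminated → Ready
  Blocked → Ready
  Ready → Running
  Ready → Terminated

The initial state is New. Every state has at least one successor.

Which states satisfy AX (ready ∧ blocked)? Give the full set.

{Terminated, Blocked}

States satisfying ready ∧ blocked: {Running, Ready}.
States satisfying AX (ready ∧ blocked): {Terminated, Blocked}.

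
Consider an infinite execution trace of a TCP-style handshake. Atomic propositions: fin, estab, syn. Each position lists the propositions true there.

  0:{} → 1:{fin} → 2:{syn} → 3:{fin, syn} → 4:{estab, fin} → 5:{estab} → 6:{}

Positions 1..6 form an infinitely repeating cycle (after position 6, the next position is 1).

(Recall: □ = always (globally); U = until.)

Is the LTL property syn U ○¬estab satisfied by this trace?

Satisfied

Walking from position 0: ○¬estab first holds at position 0, and syn holds at every earlier position along the way, so syn U ○¬estab holds.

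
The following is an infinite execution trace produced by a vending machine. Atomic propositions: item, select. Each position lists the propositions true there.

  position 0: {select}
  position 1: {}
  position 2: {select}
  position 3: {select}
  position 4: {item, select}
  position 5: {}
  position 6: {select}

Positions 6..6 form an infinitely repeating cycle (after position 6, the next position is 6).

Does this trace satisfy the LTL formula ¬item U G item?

Does not hold

Walking from position 0: at position 4, G item has not yet held and ¬item fails, so ¬item U G item is false.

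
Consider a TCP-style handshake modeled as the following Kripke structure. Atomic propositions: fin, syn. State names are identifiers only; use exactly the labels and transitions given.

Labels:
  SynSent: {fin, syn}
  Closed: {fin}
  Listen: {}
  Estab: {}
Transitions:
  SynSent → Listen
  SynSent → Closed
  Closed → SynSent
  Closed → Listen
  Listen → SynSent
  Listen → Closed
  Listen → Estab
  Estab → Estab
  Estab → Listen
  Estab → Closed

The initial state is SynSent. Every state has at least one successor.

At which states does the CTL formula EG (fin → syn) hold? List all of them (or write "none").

States satisfying fin → syn: {SynSent, Listen, Estab}.
States satisfying EG (fin → syn): {SynSent, Listen, Estab}.

{SynSent, Listen, Estab}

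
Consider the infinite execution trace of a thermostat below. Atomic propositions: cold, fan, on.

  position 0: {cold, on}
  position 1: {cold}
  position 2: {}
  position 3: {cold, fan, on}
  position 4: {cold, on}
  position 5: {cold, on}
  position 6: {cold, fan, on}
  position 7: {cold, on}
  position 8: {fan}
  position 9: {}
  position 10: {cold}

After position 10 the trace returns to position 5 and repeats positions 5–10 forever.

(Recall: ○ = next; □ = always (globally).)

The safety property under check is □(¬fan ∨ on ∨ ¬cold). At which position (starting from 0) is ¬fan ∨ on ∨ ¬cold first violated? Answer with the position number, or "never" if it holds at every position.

never

¬fan ∨ on ∨ ¬cold holds at every position 0..10, and those are all the positions the trace ever visits, so the invariant □(¬fan ∨ on ∨ ¬cold) is never violated.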